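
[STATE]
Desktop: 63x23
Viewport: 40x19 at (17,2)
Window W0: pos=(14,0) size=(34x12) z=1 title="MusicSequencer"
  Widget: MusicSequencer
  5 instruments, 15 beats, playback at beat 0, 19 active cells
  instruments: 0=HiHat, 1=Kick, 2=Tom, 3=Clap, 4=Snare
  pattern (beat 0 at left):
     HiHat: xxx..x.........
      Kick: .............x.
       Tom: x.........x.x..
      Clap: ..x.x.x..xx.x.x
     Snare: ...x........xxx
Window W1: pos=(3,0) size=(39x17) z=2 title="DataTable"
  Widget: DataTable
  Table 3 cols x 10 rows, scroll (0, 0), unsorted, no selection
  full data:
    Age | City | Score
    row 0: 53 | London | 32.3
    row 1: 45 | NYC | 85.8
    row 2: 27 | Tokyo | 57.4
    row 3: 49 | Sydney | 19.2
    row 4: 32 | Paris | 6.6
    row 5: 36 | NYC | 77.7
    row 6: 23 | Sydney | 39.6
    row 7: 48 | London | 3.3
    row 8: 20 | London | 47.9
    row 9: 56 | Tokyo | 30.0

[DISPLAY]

────────────────────────┨─────┨         
ore                     ┃     ┃         
───                     ┃     ┃         
.3                      ┃     ┃         
.8                      ┃     ┃         
.4                      ┃     ┃         
.2                      ┃     ┃         
6                       ┃     ┃         
.7                      ┃     ┃         
.6                      ┃━━━━━┛         
3                       ┃               
.9                      ┃               
.0                      ┃               
                        ┃               
━━━━━━━━━━━━━━━━━━━━━━━━┛               
                                        
                                        
                                        
                                        


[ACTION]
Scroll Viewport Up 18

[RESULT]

━━━━━━━━━━━━━━━━━━━━━━━━┓━━━━━┓         
                        ┃     ┃         
────────────────────────┨─────┨         
ore                     ┃     ┃         
───                     ┃     ┃         
.3                      ┃     ┃         
.8                      ┃     ┃         
.4                      ┃     ┃         
.2                      ┃     ┃         
6                       ┃     ┃         
.7                      ┃     ┃         
.6                      ┃━━━━━┛         
3                       ┃               
.9                      ┃               
.0                      ┃               
                        ┃               
━━━━━━━━━━━━━━━━━━━━━━━━┛               
                                        
                                        


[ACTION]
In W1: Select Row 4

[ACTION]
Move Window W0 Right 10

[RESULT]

━━━━━━━━━━━━━━━━━━━━━━━━┓━━━━━━━━━━━━━━━
                        ┃               
────────────────────────┨───────────────
ore                     ┃1234           
───                     ┃····           
.3                      ┃··█·           
.8                      ┃·█··           
.4                      ┃·█·█           
.2                      ┃·███           
6                       ┃               
.7                      ┃               
.6                      ┃━━━━━━━━━━━━━━━
3                       ┃               
.9                      ┃               
.0                      ┃               
                        ┃               
━━━━━━━━━━━━━━━━━━━━━━━━┛               
                                        
                                        


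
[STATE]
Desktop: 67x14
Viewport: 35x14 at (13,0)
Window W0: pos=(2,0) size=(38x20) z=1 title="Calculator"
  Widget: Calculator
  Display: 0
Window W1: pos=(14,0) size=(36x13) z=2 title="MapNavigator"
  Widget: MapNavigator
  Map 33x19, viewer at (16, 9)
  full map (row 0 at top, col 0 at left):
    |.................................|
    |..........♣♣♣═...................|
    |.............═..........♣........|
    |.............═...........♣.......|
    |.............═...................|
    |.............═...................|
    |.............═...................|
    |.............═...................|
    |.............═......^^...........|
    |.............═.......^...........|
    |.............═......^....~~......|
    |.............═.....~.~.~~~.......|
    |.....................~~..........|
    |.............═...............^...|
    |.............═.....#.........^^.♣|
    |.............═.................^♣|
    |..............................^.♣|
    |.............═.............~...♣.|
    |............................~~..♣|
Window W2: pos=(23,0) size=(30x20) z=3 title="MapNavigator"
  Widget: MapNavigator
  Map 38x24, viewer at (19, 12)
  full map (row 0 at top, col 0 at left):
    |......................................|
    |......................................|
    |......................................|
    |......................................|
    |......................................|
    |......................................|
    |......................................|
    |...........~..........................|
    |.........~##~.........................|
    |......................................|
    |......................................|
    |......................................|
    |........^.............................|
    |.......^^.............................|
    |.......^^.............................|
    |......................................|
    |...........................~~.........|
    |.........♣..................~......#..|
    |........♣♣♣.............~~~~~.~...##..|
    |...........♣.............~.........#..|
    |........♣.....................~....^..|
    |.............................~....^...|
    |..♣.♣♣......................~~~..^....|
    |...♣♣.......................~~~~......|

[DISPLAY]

━┏━━━━━━━━┏━━━━━━━━━━━━━━━━━━━━━━━━
r┃ MapNavi┃ MapNavigator           
─┠────────┠────────────────────────
 ┃ .......┃........................
─┃ .......┃........................
9┃ .......┃........................
─┃ .......┃......~.................
6┃ .......┃....~##~................
─┃ .......┃........................
3┃ .......┃........................
─┃ .......┃........................
=┃ .......┃...^..........@.........
─┗━━━━━━━━┃..^^....................
MR│ M+│   ┃..^^....................


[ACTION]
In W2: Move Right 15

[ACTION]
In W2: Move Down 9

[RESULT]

━┏━━━━━━━━┏━━━━━━━━━━━━━━━━━━━━━━━━
r┃ MapNavi┃ MapNavigator           
─┠────────┠────────────────────────
 ┃ .......┃..................      
─┃ .......┃..................      
9┃ .......┃..................      
─┃ .......┃.......~~.........      
6┃ .......┃........~......#..      
─┃ .......┃....~~~~~.~...##..      
3┃ .......┃.....~.........#..      
─┃ .......┃..........~....^..      
=┃ .......┃.........~....@...      
─┗━━━━━━━━┃........~~~..^....      
MR│ M+│   ┃........~~~~......      


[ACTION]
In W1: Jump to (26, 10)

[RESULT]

━┏━━━━━━━━┏━━━━━━━━━━━━━━━━━━━━━━━━
r┃ MapNavi┃ MapNavigator           
─┠────────┠────────────────────────
 ┃....═...┃..................      
─┃....═...┃..................      
9┃....═...┃..................      
─┃....═...┃.......~~.........      
6┃....═...┃........~......#..      
─┃....═...┃....~~~~~.~...##..      
3┃........┃.....~.........#..      
─┃....═...┃..........~....^..      
=┃....═...┃.........~....@...      
─┗━━━━━━━━┃........~~~..^....      
MR│ M+│   ┃........~~~~......      


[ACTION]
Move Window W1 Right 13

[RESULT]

━━━━━━━━━━┏━━━━━━━━━━━━━━━━━━━━━━━━
r         ┃ MapNavigator           
──────────┠────────────────────────
          ┃..................      
──┬───┐   ┃..................      
9 │ ÷ │   ┃..................      
──┼───┤   ┃.......~~.........      
6 │ × │   ┃........~......#..      
──┼───┤   ┃....~~~~~.~...##..      
3 │ - │   ┃.....~.........#..      
──┼───┤   ┃..........~....^..      
= │ + │   ┃.........~....@...      
──┼───┤   ┃........~~~..^....      
MR│ M+│   ┃........~~~~......      


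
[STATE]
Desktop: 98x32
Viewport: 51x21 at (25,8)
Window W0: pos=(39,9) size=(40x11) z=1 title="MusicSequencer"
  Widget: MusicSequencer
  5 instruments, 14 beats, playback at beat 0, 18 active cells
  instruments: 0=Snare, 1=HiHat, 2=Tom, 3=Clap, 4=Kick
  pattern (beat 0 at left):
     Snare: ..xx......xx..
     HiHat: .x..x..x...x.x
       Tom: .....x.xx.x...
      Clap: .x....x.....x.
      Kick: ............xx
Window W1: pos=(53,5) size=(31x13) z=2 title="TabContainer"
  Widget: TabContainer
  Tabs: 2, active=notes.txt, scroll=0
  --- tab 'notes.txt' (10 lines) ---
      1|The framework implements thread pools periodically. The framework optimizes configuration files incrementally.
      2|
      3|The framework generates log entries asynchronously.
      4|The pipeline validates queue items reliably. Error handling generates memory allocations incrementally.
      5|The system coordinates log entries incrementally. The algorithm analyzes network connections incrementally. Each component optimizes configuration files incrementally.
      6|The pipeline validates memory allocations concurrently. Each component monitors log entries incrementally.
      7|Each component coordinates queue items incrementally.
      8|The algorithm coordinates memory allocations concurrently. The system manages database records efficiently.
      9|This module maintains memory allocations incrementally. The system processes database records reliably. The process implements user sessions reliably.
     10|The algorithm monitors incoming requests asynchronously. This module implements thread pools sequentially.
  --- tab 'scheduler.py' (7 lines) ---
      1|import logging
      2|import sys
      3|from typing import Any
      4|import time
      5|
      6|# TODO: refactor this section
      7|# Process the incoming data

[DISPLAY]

                            ┃[notes.txt]│ scheduler
              ┏━━━━━━━━━━━━━┃──────────────────────
              ┃ MusicSequenc┃The framework implemen
              ┠─────────────┃                      
              ┃      ▼123456┃The framework generate
              ┃ Snare··██···┃The pipeline validates
              ┃ HiHat·█··█··┃The system coordinates
              ┃   Tom·····█·┃The pipeline validates
              ┃  Clap·█····█┃Each component coordin
              ┃  Kick·······┗━━━━━━━━━━━━━━━━━━━━━━
              ┃                                    
              ┗━━━━━━━━━━━━━━━━━━━━━━━━━━━━━━━━━━━━
                                                   
                                                   
                                                   
                                                   
                                                   
                                                   
                                                   
                                                   
                                                   


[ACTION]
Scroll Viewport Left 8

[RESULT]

                                    ┃[notes.txt]│ s
                      ┏━━━━━━━━━━━━━┃──────────────
                      ┃ MusicSequenc┃The framework 
                      ┠─────────────┃              
                      ┃      ▼123456┃The framework 
                      ┃ Snare··██···┃The pipeline v
                      ┃ HiHat·█··█··┃The system coo
                      ┃   Tom·····█·┃The pipeline v
                      ┃  Clap·█····█┃Each component
                      ┃  Kick·······┗━━━━━━━━━━━━━━
                      ┃                            
                      ┗━━━━━━━━━━━━━━━━━━━━━━━━━━━━
                                                   
                                                   
                                                   
                                                   
                                                   
                                                   
                                                   
                                                   
                                                   


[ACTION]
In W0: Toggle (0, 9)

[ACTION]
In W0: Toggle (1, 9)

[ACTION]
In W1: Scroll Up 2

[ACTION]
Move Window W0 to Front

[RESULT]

                                    ┃[notes.txt]│ s
                      ┏━━━━━━━━━━━━━━━━━━━━━━━━━━━━
                      ┃ MusicSequencer             
                      ┠────────────────────────────
                      ┃      ▼1234567890123        
                      ┃ Snare··██·····███··        
                      ┃ HiHat·█··█··█·█·█·█        
                      ┃   Tom·····█·██·█···        
                      ┃  Clap·█····█·····█·        
                      ┃  Kick············██        
                      ┃                            
                      ┗━━━━━━━━━━━━━━━━━━━━━━━━━━━━
                                                   
                                                   
                                                   
                                                   
                                                   
                                                   
                                                   
                                                   
                                                   


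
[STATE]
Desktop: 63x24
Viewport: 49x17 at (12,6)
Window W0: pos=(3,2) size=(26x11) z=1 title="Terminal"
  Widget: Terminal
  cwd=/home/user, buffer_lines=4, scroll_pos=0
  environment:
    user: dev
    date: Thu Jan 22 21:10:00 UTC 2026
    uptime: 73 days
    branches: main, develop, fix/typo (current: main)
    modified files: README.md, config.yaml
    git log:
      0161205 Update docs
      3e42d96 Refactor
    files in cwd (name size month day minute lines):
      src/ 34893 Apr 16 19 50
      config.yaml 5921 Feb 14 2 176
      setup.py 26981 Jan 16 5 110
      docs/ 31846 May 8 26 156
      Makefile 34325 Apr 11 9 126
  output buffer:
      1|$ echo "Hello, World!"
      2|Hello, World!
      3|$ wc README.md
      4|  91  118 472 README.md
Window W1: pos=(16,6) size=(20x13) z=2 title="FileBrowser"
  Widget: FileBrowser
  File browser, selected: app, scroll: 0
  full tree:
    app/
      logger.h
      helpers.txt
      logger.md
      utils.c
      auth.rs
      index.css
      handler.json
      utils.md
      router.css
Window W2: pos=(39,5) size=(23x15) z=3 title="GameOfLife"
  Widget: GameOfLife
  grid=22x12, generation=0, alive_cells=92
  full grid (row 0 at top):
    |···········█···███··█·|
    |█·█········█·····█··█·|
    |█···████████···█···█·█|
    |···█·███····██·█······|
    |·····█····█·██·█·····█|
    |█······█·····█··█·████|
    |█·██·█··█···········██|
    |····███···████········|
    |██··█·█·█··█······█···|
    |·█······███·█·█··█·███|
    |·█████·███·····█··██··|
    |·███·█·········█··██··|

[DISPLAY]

orld┏━━━━━━━━━━━━━━━━━━┓   ┃ GameOfLife          
DME.┃ FileBrowser      ┃   ┠─────────────────────
8 47┠──────────────────┨   ┃Gen: 0               
    ┃> [-] app/        ┃   ┃█·█········█·····█··█
    ┃    logger.h      ┃   ┃█···████████···█···█·
    ┃    helpers.txt   ┃   ┃···█·███····██·█·····
━━━━┃    logger.md     ┃   ┃·····█····█·██·█·····
    ┃    utils.c       ┃   ┃█······█·····█··█·███
    ┃    auth.rs       ┃   ┃█·██·█··█···········█
    ┃    index.css     ┃   ┃····███···████·······
    ┃    handler.json  ┃   ┃██··█·█·█··█······█··
    ┃    utils.md      ┃   ┃·█······███·█·█··█·██
    ┗━━━━━━━━━━━━━━━━━━┛   ┃·█████·███·····█··██·
                           ┗━━━━━━━━━━━━━━━━━━━━━
                                                 
                                                 
                                                 


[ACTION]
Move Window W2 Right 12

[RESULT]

orld┏━━━━━━━━━━━━━━━━━━┓    ┃ GameOfLife         
DME.┃ FileBrowser      ┃    ┠────────────────────
8 47┠──────────────────┨    ┃Gen: 0              
    ┃> [-] app/        ┃    ┃█·█········█·····█··
    ┃    logger.h      ┃    ┃█···████████···█···█
    ┃    helpers.txt   ┃    ┃···█·███····██·█····
━━━━┃    logger.md     ┃    ┃·····█····█·██·█····
    ┃    utils.c       ┃    ┃█······█·····█··█·██
    ┃    auth.rs       ┃    ┃█·██·█··█···········
    ┃    index.css     ┃    ┃····███···████······
    ┃    handler.json  ┃    ┃██··█·█·█··█······█·
    ┃    utils.md      ┃    ┃·█······███·█·█··█·█
    ┗━━━━━━━━━━━━━━━━━━┛    ┃·█████·███·····█··██
                            ┗━━━━━━━━━━━━━━━━━━━━
                                                 
                                                 
                                                 


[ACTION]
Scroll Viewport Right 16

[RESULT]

ld┏━━━━━━━━━━━━━━━━━━┓    ┃ GameOfLife          ┃
E.┃ FileBrowser      ┃    ┠─────────────────────┨
47┠──────────────────┨    ┃Gen: 0               ┃
  ┃> [-] app/        ┃    ┃█·█········█·····█··█┃
  ┃    logger.h      ┃    ┃█···████████···█···█·┃
  ┃    helpers.txt   ┃    ┃···█·███····██·█·····┃
━━┃    logger.md     ┃    ┃·····█····█·██·█·····┃
  ┃    utils.c       ┃    ┃█······█·····█··█·███┃
  ┃    auth.rs       ┃    ┃█·██·█··█···········█┃
  ┃    index.css     ┃    ┃····███···████·······┃
  ┃    handler.json  ┃    ┃██··█·█·█··█······█··┃
  ┃    utils.md      ┃    ┃·█······███·█·█··█·██┃
  ┗━━━━━━━━━━━━━━━━━━┛    ┃·█████·███·····█··██·┃
                          ┗━━━━━━━━━━━━━━━━━━━━━┛
                                                 
                                                 
                                                 


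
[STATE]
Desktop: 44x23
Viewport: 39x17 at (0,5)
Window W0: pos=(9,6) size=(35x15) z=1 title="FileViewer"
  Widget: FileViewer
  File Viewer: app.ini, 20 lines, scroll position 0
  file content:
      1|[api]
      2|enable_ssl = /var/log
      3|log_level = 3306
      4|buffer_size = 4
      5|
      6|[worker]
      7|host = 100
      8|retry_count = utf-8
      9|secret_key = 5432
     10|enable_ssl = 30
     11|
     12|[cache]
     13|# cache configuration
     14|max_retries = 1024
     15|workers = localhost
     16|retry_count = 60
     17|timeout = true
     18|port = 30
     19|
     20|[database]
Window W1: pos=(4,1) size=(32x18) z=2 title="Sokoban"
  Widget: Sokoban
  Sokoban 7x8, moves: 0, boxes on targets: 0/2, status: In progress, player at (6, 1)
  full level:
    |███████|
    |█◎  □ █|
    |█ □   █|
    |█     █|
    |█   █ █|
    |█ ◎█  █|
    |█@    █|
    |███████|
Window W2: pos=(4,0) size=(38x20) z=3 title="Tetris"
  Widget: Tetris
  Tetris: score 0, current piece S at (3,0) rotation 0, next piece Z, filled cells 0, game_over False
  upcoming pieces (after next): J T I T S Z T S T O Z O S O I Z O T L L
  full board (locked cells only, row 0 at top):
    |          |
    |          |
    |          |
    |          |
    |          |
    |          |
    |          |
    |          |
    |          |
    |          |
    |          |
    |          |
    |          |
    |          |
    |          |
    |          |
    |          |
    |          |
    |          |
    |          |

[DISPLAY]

    ┃          │ ▓▓                    
    ┃          │                       
    ┃          │                       
    ┃          │                       
    ┃          │Score:                 
    ┃          │0                      
    ┃          │                       
    ┃          │                       
    ┃          │                       
    ┃          │                       
    ┃          │                       
    ┃          │                       
    ┃          │                       
    ┃          │                       
    ┗━━━━━━━━━━━━━━━━━━━━━━━━━━━━━━━━━━
         ┗━━━━━━━━━━━━━━━━━━━━━━━━━━━━━
                                       


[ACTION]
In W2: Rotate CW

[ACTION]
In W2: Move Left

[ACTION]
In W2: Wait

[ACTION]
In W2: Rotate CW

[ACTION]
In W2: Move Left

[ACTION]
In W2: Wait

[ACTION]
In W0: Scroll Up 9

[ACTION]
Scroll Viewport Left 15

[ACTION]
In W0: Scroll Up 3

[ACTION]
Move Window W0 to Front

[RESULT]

    ┃          │ ▓▓                    
    ┃    ┏━━━━━━━━━━━━━━━━━━━━━━━━━━━━━
    ┃    ┃ FileViewer                  
    ┃    ┠─────────────────────────────
    ┃    ┃[api]                        
    ┃    ┃enable_ssl = /var/log        
    ┃    ┃log_level = 3306             
    ┃    ┃buffer_size = 4              
    ┃    ┃                             
    ┃    ┃[worker]                     
    ┃    ┃host = 100                   
    ┃    ┃retry_count = utf-8          
    ┃    ┃secret_key = 5432            
    ┃    ┃enable_ssl = 30              
    ┗━━━━┃                             
         ┗━━━━━━━━━━━━━━━━━━━━━━━━━━━━━
                                       


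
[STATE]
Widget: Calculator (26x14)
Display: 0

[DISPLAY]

                         0
┌───┬───┬───┬───┐         
│ 7 │ 8 │ 9 │ ÷ │         
├───┼───┼───┼───┤         
│ 4 │ 5 │ 6 │ × │         
├───┼───┼───┼───┤         
│ 1 │ 2 │ 3 │ - │         
├───┼───┼───┼───┤         
│ 0 │ . │ = │ + │         
├───┼───┼───┼───┤         
│ C │ MC│ MR│ M+│         
└───┴───┴───┴───┘         
                          
                          


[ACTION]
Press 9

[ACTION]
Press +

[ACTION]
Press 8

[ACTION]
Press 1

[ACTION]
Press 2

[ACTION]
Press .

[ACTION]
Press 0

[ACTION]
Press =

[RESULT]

                       821
┌───┬───┬───┬───┐         
│ 7 │ 8 │ 9 │ ÷ │         
├───┼───┼───┼───┤         
│ 4 │ 5 │ 6 │ × │         
├───┼───┼───┼───┤         
│ 1 │ 2 │ 3 │ - │         
├───┼───┼───┼───┤         
│ 0 │ . │ = │ + │         
├───┼───┼───┼───┤         
│ C │ MC│ MR│ M+│         
└───┴───┴───┴───┘         
                          
                          


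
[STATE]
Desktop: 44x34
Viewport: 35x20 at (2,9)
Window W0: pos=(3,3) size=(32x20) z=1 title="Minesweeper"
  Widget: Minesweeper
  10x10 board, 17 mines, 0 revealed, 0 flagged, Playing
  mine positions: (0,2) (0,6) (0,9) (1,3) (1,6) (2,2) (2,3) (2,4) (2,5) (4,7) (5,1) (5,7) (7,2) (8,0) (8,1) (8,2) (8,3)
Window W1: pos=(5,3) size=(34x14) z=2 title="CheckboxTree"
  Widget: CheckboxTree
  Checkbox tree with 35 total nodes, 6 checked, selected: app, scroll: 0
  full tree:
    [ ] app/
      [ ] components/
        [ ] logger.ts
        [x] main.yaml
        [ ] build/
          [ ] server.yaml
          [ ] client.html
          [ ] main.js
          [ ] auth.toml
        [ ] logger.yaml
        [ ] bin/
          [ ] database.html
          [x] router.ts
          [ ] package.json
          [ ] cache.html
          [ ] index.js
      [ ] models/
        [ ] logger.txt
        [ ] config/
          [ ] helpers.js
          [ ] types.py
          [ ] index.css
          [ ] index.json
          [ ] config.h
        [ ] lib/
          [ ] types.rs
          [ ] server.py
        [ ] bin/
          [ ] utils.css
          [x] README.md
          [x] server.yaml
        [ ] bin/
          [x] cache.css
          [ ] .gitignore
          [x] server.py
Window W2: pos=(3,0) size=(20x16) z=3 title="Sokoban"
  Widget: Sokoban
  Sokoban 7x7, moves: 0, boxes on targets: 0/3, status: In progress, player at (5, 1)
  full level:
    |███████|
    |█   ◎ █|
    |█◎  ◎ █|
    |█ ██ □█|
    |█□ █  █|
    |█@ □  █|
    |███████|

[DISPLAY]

 ┃███████           ┃l             
 ┃Moves: 0  0/3     ┃              
 ┃                  ┃.yaml         
 ┃                  ┃.html         
 ┃                  ┃s             
 ┃                  ┃oml           
 ┗━━━━━━━━━━━━━━━━━━┛aml           
 ┃ ┗━━━━━━━━━━━━━━━━━━━━━━━━━━━━━━━
 ┃                              ┃  
 ┃                              ┃  
 ┃                              ┃  
 ┃                              ┃  
 ┃                              ┃  
 ┗━━━━━━━━━━━━━━━━━━━━━━━━━━━━━━┛  
                                   
                                   
                                   
                                   
                                   
                                   


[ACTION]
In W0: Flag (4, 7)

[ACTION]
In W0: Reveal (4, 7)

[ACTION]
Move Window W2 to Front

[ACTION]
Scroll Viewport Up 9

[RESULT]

 ┏━━━━━━━━━━━━━━━━━━┓              
 ┃ Sokoban          ┃              
 ┠──────────────────┨              
 ┃███████           ┃━━━━━━━━━━━━━━
 ┃█   ◎ █           ┃              
 ┃█◎  ◎ █           ┃──────────────
 ┃█ ██ □█           ┃              
 ┃█□ █  █           ┃/             
 ┃█@ □  █           ┃s             
 ┃███████           ┃l             
 ┃Moves: 0  0/3     ┃              
 ┃                  ┃.yaml         
 ┃                  ┃.html         
 ┃                  ┃s             
 ┃                  ┃oml           
 ┗━━━━━━━━━━━━━━━━━━┛aml           
 ┃ ┗━━━━━━━━━━━━━━━━━━━━━━━━━━━━━━━
 ┃                              ┃  
 ┃                              ┃  
 ┃                              ┃  


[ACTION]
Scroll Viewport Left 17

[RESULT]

   ┏━━━━━━━━━━━━━━━━━━┓            
   ┃ Sokoban          ┃            
   ┠──────────────────┨            
   ┃███████           ┃━━━━━━━━━━━━
   ┃█   ◎ █           ┃            
   ┃█◎  ◎ █           ┃────────────
   ┃█ ██ □█           ┃            
   ┃█□ █  █           ┃/           
   ┃█@ □  █           ┃s           
   ┃███████           ┃l           
   ┃Moves: 0  0/3     ┃            
   ┃                  ┃.yaml       
   ┃                  ┃.html       
   ┃                  ┃s           
   ┃                  ┃oml         
   ┗━━━━━━━━━━━━━━━━━━┛aml         
   ┃ ┗━━━━━━━━━━━━━━━━━━━━━━━━━━━━━
   ┃                              ┃
   ┃                              ┃
   ┃                              ┃


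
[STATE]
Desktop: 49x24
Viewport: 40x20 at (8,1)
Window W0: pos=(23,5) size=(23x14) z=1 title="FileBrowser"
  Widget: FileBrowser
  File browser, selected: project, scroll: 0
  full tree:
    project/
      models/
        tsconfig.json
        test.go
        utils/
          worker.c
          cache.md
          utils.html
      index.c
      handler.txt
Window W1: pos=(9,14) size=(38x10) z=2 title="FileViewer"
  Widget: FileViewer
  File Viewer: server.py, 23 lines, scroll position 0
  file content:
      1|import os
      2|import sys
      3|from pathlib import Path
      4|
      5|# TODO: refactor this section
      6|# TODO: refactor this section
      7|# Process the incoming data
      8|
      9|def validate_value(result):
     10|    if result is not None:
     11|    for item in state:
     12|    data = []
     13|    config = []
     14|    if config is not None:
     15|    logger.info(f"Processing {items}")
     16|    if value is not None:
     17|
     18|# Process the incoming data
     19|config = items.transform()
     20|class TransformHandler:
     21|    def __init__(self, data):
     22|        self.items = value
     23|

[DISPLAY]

                                        
                                        
                                        
                                        
               ┏━━━━━━━━━━━━━━━━━━━━━┓  
               ┃ FileBrowser         ┃  
               ┠─────────────────────┨  
               ┃> [-] project/       ┃  
               ┃    [+] models/      ┃  
               ┃    index.c          ┃  
               ┃    handler.txt      ┃  
               ┃                     ┃  
               ┃                     ┃  
 ┏━━━━━━━━━━━━━━━━━━━━━━━━━━━━━━━━━━━━┓ 
 ┃ FileViewer                         ┃ 
 ┠────────────────────────────────────┨ 
 ┃import os                          ▲┃ 
 ┃import sys                         █┃ 
 ┃from pathlib import Path           ░┃ 
 ┃                                   ░┃ 


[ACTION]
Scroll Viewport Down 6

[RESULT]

                                        
               ┏━━━━━━━━━━━━━━━━━━━━━┓  
               ┃ FileBrowser         ┃  
               ┠─────────────────────┨  
               ┃> [-] project/       ┃  
               ┃    [+] models/      ┃  
               ┃    index.c          ┃  
               ┃    handler.txt      ┃  
               ┃                     ┃  
               ┃                     ┃  
 ┏━━━━━━━━━━━━━━━━━━━━━━━━━━━━━━━━━━━━┓ 
 ┃ FileViewer                         ┃ 
 ┠────────────────────────────────────┨ 
 ┃import os                          ▲┃ 
 ┃import sys                         █┃ 
 ┃from pathlib import Path           ░┃ 
 ┃                                   ░┃ 
 ┃# TODO: refactor this section      ░┃ 
 ┃# TODO: refactor this section      ▼┃ 
 ┗━━━━━━━━━━━━━━━━━━━━━━━━━━━━━━━━━━━━┛ 


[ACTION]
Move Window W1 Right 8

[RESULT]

                                        
               ┏━━━━━━━━━━━━━━━━━━━━━┓  
               ┃ FileBrowser         ┃  
               ┠─────────────────────┨  
               ┃> [-] project/       ┃  
               ┃    [+] models/      ┃  
               ┃    index.c          ┃  
               ┃    handler.txt      ┃  
               ┃                     ┃  
               ┃                     ┃  
   ┏━━━━━━━━━━━━━━━━━━━━━━━━━━━━━━━━━━━━
   ┃ FileViewer                         
   ┠────────────────────────────────────
   ┃import os                          ▲
   ┃import sys                         █
   ┃from pathlib import Path           ░
   ┃                                   ░
   ┃# TODO: refactor this section      ░
   ┃# TODO: refactor this section      ▼
   ┗━━━━━━━━━━━━━━━━━━━━━━━━━━━━━━━━━━━━


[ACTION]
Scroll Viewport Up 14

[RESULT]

                                        
                                        
                                        
                                        
                                        
               ┏━━━━━━━━━━━━━━━━━━━━━┓  
               ┃ FileBrowser         ┃  
               ┠─────────────────────┨  
               ┃> [-] project/       ┃  
               ┃    [+] models/      ┃  
               ┃    index.c          ┃  
               ┃    handler.txt      ┃  
               ┃                     ┃  
               ┃                     ┃  
   ┏━━━━━━━━━━━━━━━━━━━━━━━━━━━━━━━━━━━━
   ┃ FileViewer                         
   ┠────────────────────────────────────
   ┃import os                          ▲
   ┃import sys                         █
   ┃from pathlib import Path           ░


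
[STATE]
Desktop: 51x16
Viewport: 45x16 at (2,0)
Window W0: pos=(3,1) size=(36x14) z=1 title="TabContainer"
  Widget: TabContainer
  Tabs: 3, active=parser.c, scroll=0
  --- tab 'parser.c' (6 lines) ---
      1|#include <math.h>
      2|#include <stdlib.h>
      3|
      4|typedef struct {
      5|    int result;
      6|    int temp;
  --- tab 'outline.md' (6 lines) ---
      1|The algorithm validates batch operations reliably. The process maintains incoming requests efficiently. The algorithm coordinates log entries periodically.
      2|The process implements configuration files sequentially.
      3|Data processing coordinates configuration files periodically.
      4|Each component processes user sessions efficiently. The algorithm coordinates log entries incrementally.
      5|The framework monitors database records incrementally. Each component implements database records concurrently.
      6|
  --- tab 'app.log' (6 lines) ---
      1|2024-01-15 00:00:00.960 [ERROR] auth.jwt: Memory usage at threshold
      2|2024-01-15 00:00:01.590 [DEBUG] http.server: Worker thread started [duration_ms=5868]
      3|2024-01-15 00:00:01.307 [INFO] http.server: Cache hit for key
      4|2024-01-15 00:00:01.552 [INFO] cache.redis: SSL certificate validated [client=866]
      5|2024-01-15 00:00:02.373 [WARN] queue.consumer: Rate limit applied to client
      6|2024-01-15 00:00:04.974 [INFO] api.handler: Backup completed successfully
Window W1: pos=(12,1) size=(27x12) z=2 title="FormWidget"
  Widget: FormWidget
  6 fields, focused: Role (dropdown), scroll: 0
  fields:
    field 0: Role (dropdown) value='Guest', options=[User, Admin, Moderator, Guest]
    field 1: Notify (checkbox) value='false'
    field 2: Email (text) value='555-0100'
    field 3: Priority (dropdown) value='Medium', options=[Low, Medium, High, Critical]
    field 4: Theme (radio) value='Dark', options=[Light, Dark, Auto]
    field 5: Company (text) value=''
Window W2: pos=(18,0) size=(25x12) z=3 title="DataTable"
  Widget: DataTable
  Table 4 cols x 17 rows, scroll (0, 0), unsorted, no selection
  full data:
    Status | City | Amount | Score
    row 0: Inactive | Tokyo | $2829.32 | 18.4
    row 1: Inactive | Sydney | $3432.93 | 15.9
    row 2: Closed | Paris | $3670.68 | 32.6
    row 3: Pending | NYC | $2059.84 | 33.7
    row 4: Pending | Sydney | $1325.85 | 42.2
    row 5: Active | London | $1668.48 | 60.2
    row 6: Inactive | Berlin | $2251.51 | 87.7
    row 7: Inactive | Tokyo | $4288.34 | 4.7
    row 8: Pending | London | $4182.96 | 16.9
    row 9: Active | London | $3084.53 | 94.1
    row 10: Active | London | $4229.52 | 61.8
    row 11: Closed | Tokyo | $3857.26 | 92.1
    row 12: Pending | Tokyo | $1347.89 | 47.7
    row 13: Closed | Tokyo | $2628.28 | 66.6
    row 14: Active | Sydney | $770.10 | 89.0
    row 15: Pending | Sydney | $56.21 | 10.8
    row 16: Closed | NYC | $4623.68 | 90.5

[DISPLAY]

                ┏━━━━━━━━━━━━━━━━━━━━━━━┓    
 ┏━━━━━━━━┏━━━━━┃ DataTable             ┃    
 ┃ TabCont┃ Form┠───────────────────────┨    
 ┠────────┠─────┃Status  │City  │Amount ┃    
 ┃[parser.┃> Rol┃────────┼──────┼───────┃    
 ┃────────┃  Not┃Inactive│Tokyo │$2829.3┃    
 ┃#include┃  Ema┃Inactive│Sydney│$3432.9┃    
 ┃#include┃  Pri┃Closed  │Paris │$3670.6┃    
 ┃        ┃  The┃Pending │NYC   │$2059.8┃    
 ┃typedef ┃  Com┃Pending │Sydney│$1325.8┃    
 ┃    int ┃     ┃Active  │London│$1668.4┃    
 ┃    int ┃     ┗━━━━━━━━━━━━━━━━━━━━━━━┛    
 ┃        ┗━━━━━━━━━━━━━━━━━━━━━━━━━┛        
 ┃                                  ┃        
 ┗━━━━━━━━━━━━━━━━━━━━━━━━━━━━━━━━━━┛        
                                             


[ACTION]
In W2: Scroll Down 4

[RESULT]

                ┏━━━━━━━━━━━━━━━━━━━━━━━┓    
 ┏━━━━━━━━┏━━━━━┃ DataTable             ┃    
 ┃ TabCont┃ Form┠───────────────────────┨    
 ┠────────┠─────┃Status  │City  │Amount ┃    
 ┃[parser.┃> Rol┃────────┼──────┼───────┃    
 ┃────────┃  Not┃Pending │Sydney│$1325.8┃    
 ┃#include┃  Ema┃Active  │London│$1668.4┃    
 ┃#include┃  Pri┃Inactive│Berlin│$2251.5┃    
 ┃        ┃  The┃Inactive│Tokyo │$4288.3┃    
 ┃typedef ┃  Com┃Pending │London│$4182.9┃    
 ┃    int ┃     ┃Active  │London│$3084.5┃    
 ┃    int ┃     ┗━━━━━━━━━━━━━━━━━━━━━━━┛    
 ┃        ┗━━━━━━━━━━━━━━━━━━━━━━━━━┛        
 ┃                                  ┃        
 ┗━━━━━━━━━━━━━━━━━━━━━━━━━━━━━━━━━━┛        
                                             


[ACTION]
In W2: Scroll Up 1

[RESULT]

                ┏━━━━━━━━━━━━━━━━━━━━━━━┓    
 ┏━━━━━━━━┏━━━━━┃ DataTable             ┃    
 ┃ TabCont┃ Form┠───────────────────────┨    
 ┠────────┠─────┃Status  │City  │Amount ┃    
 ┃[parser.┃> Rol┃────────┼──────┼───────┃    
 ┃────────┃  Not┃Pending │NYC   │$2059.8┃    
 ┃#include┃  Ema┃Pending │Sydney│$1325.8┃    
 ┃#include┃  Pri┃Active  │London│$1668.4┃    
 ┃        ┃  The┃Inactive│Berlin│$2251.5┃    
 ┃typedef ┃  Com┃Inactive│Tokyo │$4288.3┃    
 ┃    int ┃     ┃Pending │London│$4182.9┃    
 ┃    int ┃     ┗━━━━━━━━━━━━━━━━━━━━━━━┛    
 ┃        ┗━━━━━━━━━━━━━━━━━━━━━━━━━┛        
 ┃                                  ┃        
 ┗━━━━━━━━━━━━━━━━━━━━━━━━━━━━━━━━━━┛        
                                             
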